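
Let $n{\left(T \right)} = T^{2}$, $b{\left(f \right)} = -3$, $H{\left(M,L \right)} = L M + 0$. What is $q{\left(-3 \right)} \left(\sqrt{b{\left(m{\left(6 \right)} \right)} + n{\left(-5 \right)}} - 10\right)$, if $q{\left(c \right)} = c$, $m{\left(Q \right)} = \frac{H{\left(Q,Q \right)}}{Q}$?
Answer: $30 - 3 \sqrt{22} \approx 15.929$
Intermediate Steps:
$H{\left(M,L \right)} = L M$
$m{\left(Q \right)} = Q$ ($m{\left(Q \right)} = \frac{Q Q}{Q} = \frac{Q^{2}}{Q} = Q$)
$q{\left(-3 \right)} \left(\sqrt{b{\left(m{\left(6 \right)} \right)} + n{\left(-5 \right)}} - 10\right) = - 3 \left(\sqrt{-3 + \left(-5\right)^{2}} - 10\right) = - 3 \left(\sqrt{-3 + 25} - 10\right) = - 3 \left(\sqrt{22} - 10\right) = - 3 \left(-10 + \sqrt{22}\right) = 30 - 3 \sqrt{22}$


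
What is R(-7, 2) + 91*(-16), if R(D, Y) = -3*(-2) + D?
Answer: -1457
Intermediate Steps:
R(D, Y) = 6 + D
R(-7, 2) + 91*(-16) = (6 - 7) + 91*(-16) = -1 - 1456 = -1457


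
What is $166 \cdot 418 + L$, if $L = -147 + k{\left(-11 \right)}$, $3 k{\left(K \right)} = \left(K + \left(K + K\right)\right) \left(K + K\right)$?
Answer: $69483$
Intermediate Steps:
$k{\left(K \right)} = 2 K^{2}$ ($k{\left(K \right)} = \frac{\left(K + \left(K + K\right)\right) \left(K + K\right)}{3} = \frac{\left(K + 2 K\right) 2 K}{3} = \frac{3 K 2 K}{3} = \frac{6 K^{2}}{3} = 2 K^{2}$)
$L = 95$ ($L = -147 + 2 \left(-11\right)^{2} = -147 + 2 \cdot 121 = -147 + 242 = 95$)
$166 \cdot 418 + L = 166 \cdot 418 + 95 = 69388 + 95 = 69483$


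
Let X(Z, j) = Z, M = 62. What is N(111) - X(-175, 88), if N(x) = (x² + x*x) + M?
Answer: 24879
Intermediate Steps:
N(x) = 62 + 2*x² (N(x) = (x² + x*x) + 62 = (x² + x²) + 62 = 2*x² + 62 = 62 + 2*x²)
N(111) - X(-175, 88) = (62 + 2*111²) - 1*(-175) = (62 + 2*12321) + 175 = (62 + 24642) + 175 = 24704 + 175 = 24879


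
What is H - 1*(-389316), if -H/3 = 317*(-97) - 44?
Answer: 481695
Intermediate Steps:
H = 92379 (H = -3*(317*(-97) - 44) = -3*(-30749 - 44) = -3*(-30793) = 92379)
H - 1*(-389316) = 92379 - 1*(-389316) = 92379 + 389316 = 481695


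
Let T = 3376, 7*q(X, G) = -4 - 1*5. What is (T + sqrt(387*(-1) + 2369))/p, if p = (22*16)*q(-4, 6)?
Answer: -1477/198 - 7*sqrt(1982)/3168 ≈ -7.5580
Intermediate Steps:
q(X, G) = -9/7 (q(X, G) = (-4 - 1*5)/7 = (-4 - 5)/7 = (1/7)*(-9) = -9/7)
p = -3168/7 (p = (22*16)*(-9/7) = 352*(-9/7) = -3168/7 ≈ -452.57)
(T + sqrt(387*(-1) + 2369))/p = (3376 + sqrt(387*(-1) + 2369))/(-3168/7) = (3376 + sqrt(-387 + 2369))*(-7/3168) = (3376 + sqrt(1982))*(-7/3168) = -1477/198 - 7*sqrt(1982)/3168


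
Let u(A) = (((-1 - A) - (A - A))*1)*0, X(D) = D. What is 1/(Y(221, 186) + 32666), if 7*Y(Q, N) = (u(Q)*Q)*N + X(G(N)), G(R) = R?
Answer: 7/228848 ≈ 3.0588e-5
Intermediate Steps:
u(A) = 0 (u(A) = (((-1 - A) - 1*0)*1)*0 = (((-1 - A) + 0)*1)*0 = ((-1 - A)*1)*0 = (-1 - A)*0 = 0)
Y(Q, N) = N/7 (Y(Q, N) = ((0*Q)*N + N)/7 = (0*N + N)/7 = (0 + N)/7 = N/7)
1/(Y(221, 186) + 32666) = 1/((⅐)*186 + 32666) = 1/(186/7 + 32666) = 1/(228848/7) = 7/228848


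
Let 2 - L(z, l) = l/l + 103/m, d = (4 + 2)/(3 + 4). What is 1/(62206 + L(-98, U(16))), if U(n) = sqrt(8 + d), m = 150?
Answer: 150/9330947 ≈ 1.6076e-5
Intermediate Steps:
d = 6/7 ≈ 0.85714
U(n) = sqrt(434)/7 (U(n) = sqrt(8 + 6/7) = sqrt(62/7) = sqrt(434)/7)
L(z, l) = 47/150 (L(z, l) = 2 - (l/l + 103/150) = 2 - (1 + 103*(1/150)) = 2 - (1 + 103/150) = 2 - 1*253/150 = 2 - 253/150 = 47/150)
1/(62206 + L(-98, U(16))) = 1/(62206 + 47/150) = 1/(9330947/150) = 150/9330947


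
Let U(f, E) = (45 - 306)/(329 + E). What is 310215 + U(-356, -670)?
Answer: 105783576/341 ≈ 3.1022e+5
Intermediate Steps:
U(f, E) = -261/(329 + E)
310215 + U(-356, -670) = 310215 - 261/(329 - 670) = 310215 - 261/(-341) = 310215 - 261*(-1/341) = 310215 + 261/341 = 105783576/341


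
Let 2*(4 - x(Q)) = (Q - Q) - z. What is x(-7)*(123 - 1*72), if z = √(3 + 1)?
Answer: 255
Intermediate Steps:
z = 2 (z = √4 = 2)
x(Q) = 5 (x(Q) = 4 - ((Q - Q) - 1*2)/2 = 4 - (0 - 2)/2 = 4 - ½*(-2) = 4 + 1 = 5)
x(-7)*(123 - 1*72) = 5*(123 - 1*72) = 5*(123 - 72) = 5*51 = 255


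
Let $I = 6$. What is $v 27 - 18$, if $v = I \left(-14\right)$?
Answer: $-2286$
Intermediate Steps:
$v = -84$ ($v = 6 \left(-14\right) = -84$)
$v 27 - 18 = \left(-84\right) 27 - 18 = -2268 - 18 = -2286$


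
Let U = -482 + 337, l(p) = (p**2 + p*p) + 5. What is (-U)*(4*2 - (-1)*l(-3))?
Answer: 4495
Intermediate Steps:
l(p) = 5 + 2*p**2 (l(p) = (p**2 + p**2) + 5 = 2*p**2 + 5 = 5 + 2*p**2)
U = -145
(-U)*(4*2 - (-1)*l(-3)) = (-1*(-145))*(4*2 - (-1)*(5 + 2*(-3)**2)) = 145*(8 - (-1)*(5 + 2*9)) = 145*(8 - (-1)*(5 + 18)) = 145*(8 - (-1)*23) = 145*(8 - 1*(-23)) = 145*(8 + 23) = 145*31 = 4495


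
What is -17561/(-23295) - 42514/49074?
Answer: -7143062/63509935 ≈ -0.11247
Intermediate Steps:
-17561/(-23295) - 42514/49074 = -17561*(-1/23295) - 42514*1/49074 = 17561/23295 - 21257/24537 = -7143062/63509935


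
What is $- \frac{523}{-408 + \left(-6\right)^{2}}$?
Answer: $\frac{523}{372} \approx 1.4059$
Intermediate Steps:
$- \frac{523}{-408 + \left(-6\right)^{2}} = - \frac{523}{-408 + 36} = - \frac{523}{-372} = \left(-523\right) \left(- \frac{1}{372}\right) = \frac{523}{372}$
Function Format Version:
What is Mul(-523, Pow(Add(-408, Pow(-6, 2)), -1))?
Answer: Rational(523, 372) ≈ 1.4059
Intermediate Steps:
Mul(-523, Pow(Add(-408, Pow(-6, 2)), -1)) = Mul(-523, Pow(Add(-408, 36), -1)) = Mul(-523, Pow(-372, -1)) = Mul(-523, Rational(-1, 372)) = Rational(523, 372)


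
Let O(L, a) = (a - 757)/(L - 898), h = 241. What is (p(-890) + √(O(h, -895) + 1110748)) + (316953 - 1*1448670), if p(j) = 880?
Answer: -1130837 + 4*√3329544089/219 ≈ -1.1298e+6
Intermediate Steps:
O(L, a) = (-757 + a)/(-898 + L)
(p(-890) + √(O(h, -895) + 1110748)) + (316953 - 1*1448670) = (880 + √((-757 - 895)/(-898 + 241) + 1110748)) + (316953 - 1*1448670) = (880 + √(-1652/(-657) + 1110748)) + (316953 - 1448670) = (880 + √(-1/657*(-1652) + 1110748)) - 1131717 = (880 + √(1652/657 + 1110748)) - 1131717 = (880 + √(729763088/657)) - 1131717 = (880 + 4*√3329544089/219) - 1131717 = -1130837 + 4*√3329544089/219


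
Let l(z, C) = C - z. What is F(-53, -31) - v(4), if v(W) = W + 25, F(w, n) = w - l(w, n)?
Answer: -104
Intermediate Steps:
F(w, n) = -n + 2*w (F(w, n) = w - (n - w) = w + (w - n) = -n + 2*w)
v(W) = 25 + W
F(-53, -31) - v(4) = (-1*(-31) + 2*(-53)) - (25 + 4) = (31 - 106) - 1*29 = -75 - 29 = -104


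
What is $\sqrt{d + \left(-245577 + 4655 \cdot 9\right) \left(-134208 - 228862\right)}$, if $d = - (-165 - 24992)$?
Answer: $\sqrt{73950848897} \approx 2.7194 \cdot 10^{5}$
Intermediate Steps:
$d = 25157$ ($d = - (-165 - 24992) = \left(-1\right) \left(-25157\right) = 25157$)
$\sqrt{d + \left(-245577 + 4655 \cdot 9\right) \left(-134208 - 228862\right)} = \sqrt{25157 + \left(-245577 + 4655 \cdot 9\right) \left(-134208 - 228862\right)} = \sqrt{25157 + \left(-245577 + 41895\right) \left(-363070\right)} = \sqrt{25157 - -73950823740} = \sqrt{25157 + 73950823740} = \sqrt{73950848897}$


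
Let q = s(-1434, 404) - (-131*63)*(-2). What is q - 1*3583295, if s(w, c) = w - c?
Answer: -3601639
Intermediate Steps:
q = -18344 (q = (-1434 - 1*404) - (-131*63)*(-2) = (-1434 - 404) - (-8253)*(-2) = -1838 - 1*16506 = -1838 - 16506 = -18344)
q - 1*3583295 = -18344 - 1*3583295 = -18344 - 3583295 = -3601639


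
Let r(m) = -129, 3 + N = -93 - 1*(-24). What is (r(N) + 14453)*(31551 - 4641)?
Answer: 385458840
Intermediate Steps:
N = -72 (N = -3 + (-93 - 1*(-24)) = -3 + (-93 + 24) = -3 - 69 = -72)
(r(N) + 14453)*(31551 - 4641) = (-129 + 14453)*(31551 - 4641) = 14324*26910 = 385458840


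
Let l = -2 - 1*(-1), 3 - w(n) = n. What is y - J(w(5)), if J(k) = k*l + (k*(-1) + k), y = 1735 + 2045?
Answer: 3778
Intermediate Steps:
w(n) = 3 - n
y = 3780
l = -1 (l = -2 + 1 = -1)
J(k) = -k (J(k) = k*(-1) + (k*(-1) + k) = -k + (-k + k) = -k + 0 = -k)
y - J(w(5)) = 3780 - (-1)*(3 - 1*5) = 3780 - (-1)*(3 - 5) = 3780 - (-1)*(-2) = 3780 - 1*2 = 3780 - 2 = 3778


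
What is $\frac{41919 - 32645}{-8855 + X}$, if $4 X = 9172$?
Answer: $- \frac{4637}{3281} \approx -1.4133$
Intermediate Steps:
$X = 2293$ ($X = \frac{1}{4} \cdot 9172 = 2293$)
$\frac{41919 - 32645}{-8855 + X} = \frac{41919 - 32645}{-8855 + 2293} = \frac{9274}{-6562} = 9274 \left(- \frac{1}{6562}\right) = - \frac{4637}{3281}$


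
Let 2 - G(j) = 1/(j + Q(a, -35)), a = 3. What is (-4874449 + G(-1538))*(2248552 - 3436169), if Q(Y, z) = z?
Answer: 9106059439975210/1573 ≈ 5.7890e+12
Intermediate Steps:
G(j) = 2 - 1/(-35 + j) (G(j) = 2 - 1/(j - 35) = 2 - 1/(-35 + j))
(-4874449 + G(-1538))*(2248552 - 3436169) = (-4874449 + (-71 + 2*(-1538))/(-35 - 1538))*(2248552 - 3436169) = (-4874449 + (-71 - 3076)/(-1573))*(-1187617) = (-4874449 - 1/1573*(-3147))*(-1187617) = (-4874449 + 3147/1573)*(-1187617) = -7667505130/1573*(-1187617) = 9106059439975210/1573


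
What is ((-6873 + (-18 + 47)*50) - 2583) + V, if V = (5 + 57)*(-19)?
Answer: -9184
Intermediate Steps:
V = -1178 (V = 62*(-19) = -1178)
((-6873 + (-18 + 47)*50) - 2583) + V = ((-6873 + (-18 + 47)*50) - 2583) - 1178 = ((-6873 + 29*50) - 2583) - 1178 = ((-6873 + 1450) - 2583) - 1178 = (-5423 - 2583) - 1178 = -8006 - 1178 = -9184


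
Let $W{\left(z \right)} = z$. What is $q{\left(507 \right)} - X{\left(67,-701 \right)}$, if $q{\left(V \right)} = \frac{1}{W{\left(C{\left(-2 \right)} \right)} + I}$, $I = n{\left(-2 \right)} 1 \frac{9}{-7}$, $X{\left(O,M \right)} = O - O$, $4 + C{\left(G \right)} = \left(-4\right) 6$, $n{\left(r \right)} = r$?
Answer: $- \frac{7}{178} \approx -0.039326$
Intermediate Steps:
$C{\left(G \right)} = -28$ ($C{\left(G \right)} = -4 - 24 = -28$)
$X{\left(O,M \right)} = 0$
$I = \frac{18}{7}$ ($I = \left(-2\right) 1 \frac{9}{-7} = - 2 \cdot 9 \left(- \frac{1}{7}\right) = \left(-2\right) \left(- \frac{9}{7}\right) = \frac{18}{7} \approx 2.5714$)
$q{\left(V \right)} = - \frac{7}{178}$ ($q{\left(V \right)} = \frac{1}{-28 + \frac{18}{7}} = \frac{1}{- \frac{178}{7}} = - \frac{7}{178}$)
$q{\left(507 \right)} - X{\left(67,-701 \right)} = - \frac{7}{178} - 0 = - \frac{7}{178} + 0 = - \frac{7}{178}$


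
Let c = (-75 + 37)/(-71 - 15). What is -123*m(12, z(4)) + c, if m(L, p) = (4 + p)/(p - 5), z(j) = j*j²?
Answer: -358531/2537 ≈ -141.32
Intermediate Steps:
z(j) = j³
c = 19/43 (c = -38/(-86) = -38*(-1/86) = 19/43 ≈ 0.44186)
m(L, p) = (4 + p)/(-5 + p)
-123*m(12, z(4)) + c = -123*(4 + 4³)/(-5 + 4³) + 19/43 = -123*(4 + 64)/(-5 + 64) + 19/43 = -123*68/59 + 19/43 = -8364/59 + 19/43 = -358531/2537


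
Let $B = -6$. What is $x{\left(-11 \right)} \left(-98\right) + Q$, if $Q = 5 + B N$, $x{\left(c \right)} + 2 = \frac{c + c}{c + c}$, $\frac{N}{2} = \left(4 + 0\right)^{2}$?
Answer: $-89$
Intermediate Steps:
$N = 32$ ($N = 2 \left(4 + 0\right)^{2} = 2 \cdot 4^{2} = 2 \cdot 16 = 32$)
$x{\left(c \right)} = -1$ ($x{\left(c \right)} = -2 + \frac{c + c}{c + c} = -2 + \frac{2 c}{2 c} = -2 + 2 c \frac{1}{2 c} = -2 + 1 = -1$)
$Q = -187$ ($Q = 5 - 192 = -187$)
$x{\left(-11 \right)} \left(-98\right) + Q = \left(-1\right) \left(-98\right) - 187 = 98 - 187 = -89$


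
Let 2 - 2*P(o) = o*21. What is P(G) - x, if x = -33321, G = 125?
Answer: 64019/2 ≈ 32010.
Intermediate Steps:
P(o) = 1 - 21*o/2 (P(o) = 1 - o*21/2 = 1 - 21*o/2)
P(G) - x = (1 - 21/2*125) - 1*(-33321) = (1 - 2625/2) + 33321 = -2623/2 + 33321 = 64019/2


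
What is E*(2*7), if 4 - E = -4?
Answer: 112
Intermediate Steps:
E = 8 (E = 4 - 1*(-4) = 4 + 4 = 8)
E*(2*7) = 8*(2*7) = 8*14 = 112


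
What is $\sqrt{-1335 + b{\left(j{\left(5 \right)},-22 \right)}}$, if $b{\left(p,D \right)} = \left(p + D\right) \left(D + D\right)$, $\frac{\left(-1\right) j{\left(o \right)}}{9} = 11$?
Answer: $\sqrt{3989} \approx 63.159$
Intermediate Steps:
$j{\left(o \right)} = -99$ ($j{\left(o \right)} = \left(-9\right) 11 = -99$)
$b{\left(p,D \right)} = 2 D \left(D + p\right)$ ($b{\left(p,D \right)} = \left(D + p\right) 2 D = 2 D \left(D + p\right)$)
$\sqrt{-1335 + b{\left(j{\left(5 \right)},-22 \right)}} = \sqrt{-1335 + 2 \left(-22\right) \left(-22 - 99\right)} = \sqrt{-1335 + 2 \left(-22\right) \left(-121\right)} = \sqrt{-1335 + 5324} = \sqrt{3989}$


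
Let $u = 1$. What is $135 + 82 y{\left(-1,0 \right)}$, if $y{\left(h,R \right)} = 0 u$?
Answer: $135$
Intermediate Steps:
$y{\left(h,R \right)} = 0$ ($y{\left(h,R \right)} = 0 \cdot 1 = 0$)
$135 + 82 y{\left(-1,0 \right)} = 135 + 82 \cdot 0 = 135 + 0 = 135$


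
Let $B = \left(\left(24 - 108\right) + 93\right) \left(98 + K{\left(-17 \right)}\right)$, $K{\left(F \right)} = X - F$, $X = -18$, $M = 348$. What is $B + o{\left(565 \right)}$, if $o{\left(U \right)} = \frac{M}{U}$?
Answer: $\frac{493593}{565} \approx 873.62$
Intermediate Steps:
$o{\left(U \right)} = \frac{348}{U}$
$K{\left(F \right)} = -18 - F$
$B = 873$ ($B = \left(\left(24 - 108\right) + 93\right) \left(98 - 1\right) = \left(-84 + 93\right) \left(98 + \left(-18 + 17\right)\right) = 9 \left(98 - 1\right) = 9 \cdot 97 = 873$)
$B + o{\left(565 \right)} = 873 + \frac{348}{565} = \frac{493593}{565}$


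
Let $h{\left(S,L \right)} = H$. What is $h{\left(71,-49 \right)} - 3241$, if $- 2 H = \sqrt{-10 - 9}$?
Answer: $-3241 - \frac{i \sqrt{19}}{2} \approx -3241.0 - 2.1795 i$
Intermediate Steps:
$H = - \frac{i \sqrt{19}}{2}$ ($H = - \frac{\sqrt{-10 - 9}}{2} = - \frac{\sqrt{-19}}{2} = - \frac{i \sqrt{19}}{2} \approx - 2.1795 i$)
$h{\left(S,L \right)} = - \frac{i \sqrt{19}}{2}$
$h{\left(71,-49 \right)} - 3241 = - \frac{i \sqrt{19}}{2} - 3241 = -3241 - \frac{i \sqrt{19}}{2}$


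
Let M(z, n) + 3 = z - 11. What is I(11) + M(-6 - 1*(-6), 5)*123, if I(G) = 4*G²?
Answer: -1238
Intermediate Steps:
M(z, n) = -14 + z (M(z, n) = -3 + (z - 11) = -3 + (-11 + z) = -14 + z)
I(11) + M(-6 - 1*(-6), 5)*123 = 4*11² + (-14 + (-6 - 1*(-6)))*123 = 4*121 + (-14 + (-6 + 6))*123 = 484 + (-14 + 0)*123 = 484 - 14*123 = 484 - 1722 = -1238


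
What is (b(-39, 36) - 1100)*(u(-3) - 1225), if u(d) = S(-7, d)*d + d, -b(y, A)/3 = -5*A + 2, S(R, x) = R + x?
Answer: 678068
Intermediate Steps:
b(y, A) = -6 + 15*A (b(y, A) = -3*(-5*A + 2) = -3*(2 - 5*A) = -6 + 15*A)
u(d) = d + d*(-7 + d) (u(d) = (-7 + d)*d + d = d*(-7 + d) + d = d + d*(-7 + d))
(b(-39, 36) - 1100)*(u(-3) - 1225) = ((-6 + 15*36) - 1100)*(-3*(-6 - 3) - 1225) = ((-6 + 540) - 1100)*(-3*(-9) - 1225) = (534 - 1100)*(27 - 1225) = -566*(-1198) = 678068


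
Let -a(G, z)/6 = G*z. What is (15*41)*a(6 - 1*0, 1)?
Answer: -22140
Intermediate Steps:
a(G, z) = -6*G*z
(15*41)*a(6 - 1*0, 1) = (15*41)*(-6*(6 - 1*0)*1) = 615*(-6*(6 + 0)*1) = 615*(-6*6*1) = 615*(-36) = -22140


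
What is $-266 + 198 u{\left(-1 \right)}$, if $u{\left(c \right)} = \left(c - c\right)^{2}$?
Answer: $-266$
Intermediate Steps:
$u{\left(c \right)} = 0$ ($u{\left(c \right)} = 0^{2} = 0$)
$-266 + 198 u{\left(-1 \right)} = -266 + 198 \cdot 0 = -266 + 0 = -266$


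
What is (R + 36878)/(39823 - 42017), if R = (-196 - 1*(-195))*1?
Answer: -36877/2194 ≈ -16.808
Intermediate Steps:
R = -1 (R = (-196 + 195)*1 = -1*1 = -1)
(R + 36878)/(39823 - 42017) = (-1 + 36878)/(39823 - 42017) = 36877/(-2194) = 36877*(-1/2194) = -36877/2194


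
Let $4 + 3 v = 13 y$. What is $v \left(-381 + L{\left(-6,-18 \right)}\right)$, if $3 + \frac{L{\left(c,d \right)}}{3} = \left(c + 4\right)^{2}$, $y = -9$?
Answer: $15246$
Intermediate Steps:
$v = - \frac{121}{3}$ ($v = - \frac{4}{3} + \frac{13 \left(-9\right)}{3} = - \frac{4}{3} + \frac{1}{3} \left(-117\right) = - \frac{4}{3} - 39 = - \frac{121}{3} \approx -40.333$)
$L{\left(c,d \right)} = -9 + 3 \left(4 + c\right)^{2}$ ($L{\left(c,d \right)} = -9 + 3 \left(c + 4\right)^{2} = -9 + 3 \left(4 + c\right)^{2}$)
$v \left(-381 + L{\left(-6,-18 \right)}\right) = - \frac{121 \left(-381 - \left(9 - 3 \left(4 - 6\right)^{2}\right)\right)}{3} = - \frac{121 \left(-381 - \left(9 - 3 \left(-2\right)^{2}\right)\right)}{3} = - \frac{121 \left(-381 + \left(-9 + 3 \cdot 4\right)\right)}{3} = - \frac{121 \left(-381 + \left(-9 + 12\right)\right)}{3} = - \frac{121 \left(-381 + 3\right)}{3} = \left(- \frac{121}{3}\right) \left(-378\right) = 15246$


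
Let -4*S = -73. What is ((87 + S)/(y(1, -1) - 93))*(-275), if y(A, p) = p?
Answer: 115775/376 ≈ 307.91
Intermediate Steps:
S = 73/4 (S = -¼*(-73) = 73/4 ≈ 18.250)
((87 + S)/(y(1, -1) - 93))*(-275) = ((87 + 73/4)/(-1 - 93))*(-275) = ((421/4)/(-94))*(-275) = ((421/4)*(-1/94))*(-275) = -421/376*(-275) = 115775/376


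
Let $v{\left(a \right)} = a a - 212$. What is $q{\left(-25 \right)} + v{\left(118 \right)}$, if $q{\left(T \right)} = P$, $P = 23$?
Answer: $13735$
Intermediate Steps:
$v{\left(a \right)} = -212 + a^{2}$ ($v{\left(a \right)} = a^{2} - 212 = -212 + a^{2}$)
$q{\left(T \right)} = 23$
$q{\left(-25 \right)} + v{\left(118 \right)} = 23 - \left(212 - 118^{2}\right) = 23 + \left(-212 + 13924\right) = 23 + 13712 = 13735$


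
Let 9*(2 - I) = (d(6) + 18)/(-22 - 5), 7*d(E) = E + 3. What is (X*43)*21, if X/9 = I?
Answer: 16899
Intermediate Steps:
d(E) = 3/7 + E/7 (d(E) = (E + 3)/7 = (3 + E)/7 = 3/7 + E/7)
I = 131/63 (I = 2 - ((3/7 + (⅐)*6) + 18)/(9*(-22 - 5)) = 2 - ((3/7 + 6/7) + 18)/(9*(-27)) = 2 - (9/7 + 18)*(-1)/(9*27) = 2 - 15*(-1)/(7*27) = 2 - ⅑*(-5/7) = 2 + 5/63 = 131/63 ≈ 2.0794)
X = 131/7 (X = 9*(131/63) = 131/7 ≈ 18.714)
(X*43)*21 = ((131/7)*43)*21 = (5633/7)*21 = 16899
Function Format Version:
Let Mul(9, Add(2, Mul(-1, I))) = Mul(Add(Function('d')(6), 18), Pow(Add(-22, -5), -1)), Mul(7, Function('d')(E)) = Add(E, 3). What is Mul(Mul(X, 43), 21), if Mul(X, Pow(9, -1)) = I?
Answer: 16899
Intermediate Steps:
Function('d')(E) = Add(Rational(3, 7), Mul(Rational(1, 7), E)) (Function('d')(E) = Mul(Rational(1, 7), Add(E, 3)) = Mul(Rational(1, 7), Add(3, E)) = Add(Rational(3, 7), Mul(Rational(1, 7), E)))
I = Rational(131, 63) (I = Add(2, Mul(Rational(-1, 9), Mul(Add(Add(Rational(3, 7), Mul(Rational(1, 7), 6)), 18), Pow(Add(-22, -5), -1)))) = Add(2, Mul(Rational(-1, 9), Mul(Add(Add(Rational(3, 7), Rational(6, 7)), 18), Pow(-27, -1)))) = Add(2, Mul(Rational(-1, 9), Mul(Add(Rational(9, 7), 18), Rational(-1, 27)))) = Add(2, Mul(Rational(-1, 9), Mul(Rational(135, 7), Rational(-1, 27)))) = Add(2, Mul(Rational(-1, 9), Rational(-5, 7))) = Add(2, Rational(5, 63)) = Rational(131, 63) ≈ 2.0794)
X = Rational(131, 7) (X = Mul(9, Rational(131, 63)) = Rational(131, 7) ≈ 18.714)
Mul(Mul(X, 43), 21) = Mul(Mul(Rational(131, 7), 43), 21) = Mul(Rational(5633, 7), 21) = 16899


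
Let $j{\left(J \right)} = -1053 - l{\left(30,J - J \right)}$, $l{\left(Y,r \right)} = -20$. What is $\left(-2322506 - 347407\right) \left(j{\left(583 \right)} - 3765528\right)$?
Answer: $10056390179193$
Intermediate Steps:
$j{\left(J \right)} = -1033$ ($j{\left(J \right)} = -1053 - -20 = -1053 + 20 = -1033$)
$\left(-2322506 - 347407\right) \left(j{\left(583 \right)} - 3765528\right) = \left(-2322506 - 347407\right) \left(-1033 - 3765528\right) = \left(-2669913\right) \left(-3766561\right) = 10056390179193$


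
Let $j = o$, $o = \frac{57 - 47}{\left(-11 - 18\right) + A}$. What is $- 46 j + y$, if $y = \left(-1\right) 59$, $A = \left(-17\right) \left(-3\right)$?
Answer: $- \frac{879}{11} \approx -79.909$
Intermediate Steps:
$A = 51$
$y = -59$
$o = \frac{5}{11}$ ($o = \frac{57 - 47}{\left(-11 - 18\right) + 51} = \frac{10}{\left(-11 - 18\right) + 51} = \frac{10}{-29 + 51} = \frac{10}{22} = 10 \cdot \frac{1}{22} = \frac{5}{11} \approx 0.45455$)
$j = \frac{5}{11} \approx 0.45455$
$- 46 j + y = \left(-46\right) \frac{5}{11} - 59 = - \frac{230}{11} - 59 = - \frac{879}{11}$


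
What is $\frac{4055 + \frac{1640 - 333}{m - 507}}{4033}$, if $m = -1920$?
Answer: $\frac{9840178}{9788091} \approx 1.0053$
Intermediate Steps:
$\frac{4055 + \frac{1640 - 333}{m - 507}}{4033} = \frac{4055 + \frac{1640 - 333}{-1920 - 507}}{4033} = \left(4055 + \frac{1307}{-2427}\right) \frac{1}{4033} = \left(4055 + 1307 \left(- \frac{1}{2427}\right)\right) \frac{1}{4033} = \left(4055 - \frac{1307}{2427}\right) \frac{1}{4033} = \frac{9840178}{2427} \cdot \frac{1}{4033} = \frac{9840178}{9788091}$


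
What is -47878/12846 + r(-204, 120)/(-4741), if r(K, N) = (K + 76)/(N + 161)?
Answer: -31891216375/8556855483 ≈ -3.7270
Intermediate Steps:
r(K, N) = (76 + K)/(161 + N)
-47878/12846 + r(-204, 120)/(-4741) = -47878/12846 + ((76 - 204)/(161 + 120))/(-4741) = -47878*1/12846 + (-128/281)*(-1/4741) = -23939/6423 + ((1/281)*(-128))*(-1/4741) = -23939/6423 - 128/281*(-1/4741) = -23939/6423 + 128/1332221 = -31891216375/8556855483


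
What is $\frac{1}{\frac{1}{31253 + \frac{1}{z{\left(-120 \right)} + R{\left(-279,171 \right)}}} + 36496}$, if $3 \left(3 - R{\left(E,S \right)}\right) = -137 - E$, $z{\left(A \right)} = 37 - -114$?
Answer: $\frac{10000963}{364995145968} \approx 2.74 \cdot 10^{-5}$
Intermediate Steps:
$z{\left(A \right)} = 151$ ($z{\left(A \right)} = 37 + 114 = 151$)
$R{\left(E,S \right)} = \frac{146}{3} + \frac{E}{3}$ ($R{\left(E,S \right)} = 3 - \frac{-137 - E}{3} = 3 + \left(\frac{137}{3} + \frac{E}{3}\right) = \frac{146}{3} + \frac{E}{3}$)
$\frac{1}{\frac{1}{31253 + \frac{1}{z{\left(-120 \right)} + R{\left(-279,171 \right)}}} + 36496} = \frac{1}{\frac{1}{31253 + \frac{1}{151 + \left(\frac{146}{3} + \frac{1}{3} \left(-279\right)\right)}} + 36496} = \frac{1}{\frac{1}{31253 + \frac{1}{151 + \left(\frac{146}{3} - 93\right)}} + 36496} = \frac{1}{\frac{1}{31253 + \frac{1}{151 - \frac{133}{3}}} + 36496} = \frac{1}{\frac{1}{31253 + \frac{1}{\frac{320}{3}}} + 36496} = \frac{1}{\frac{1}{31253 + \frac{3}{320}} + 36496} = \frac{1}{\frac{1}{\frac{10000963}{320}} + 36496} = \frac{1}{\frac{320}{10000963} + 36496} = \frac{1}{\frac{364995145968}{10000963}} = \frac{10000963}{364995145968}$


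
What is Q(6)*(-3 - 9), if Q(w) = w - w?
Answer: 0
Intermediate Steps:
Q(w) = 0
Q(6)*(-3 - 9) = 0*(-3 - 9) = 0*(-12) = 0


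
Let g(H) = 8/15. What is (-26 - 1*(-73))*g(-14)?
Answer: 376/15 ≈ 25.067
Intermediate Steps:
g(H) = 8/15 (g(H) = 8*(1/15) = 8/15)
(-26 - 1*(-73))*g(-14) = (-26 - 1*(-73))*(8/15) = (-26 + 73)*(8/15) = 47*(8/15) = 376/15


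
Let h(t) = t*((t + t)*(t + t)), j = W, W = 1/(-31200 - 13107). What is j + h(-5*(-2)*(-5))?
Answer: -22153500001/44307 ≈ -5.0000e+5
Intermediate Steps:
W = -1/44307 (W = 1/(-44307) = -1/44307 ≈ -2.2570e-5)
j = -1/44307 ≈ -2.2570e-5
h(t) = 4*t³ (h(t) = t*((2*t)*(2*t)) = t*(4*t²) = 4*t³)
j + h(-5*(-2)*(-5)) = -1/44307 + 4*(-5*(-2)*(-5))³ = -1/44307 + 4*(10*(-5))³ = -1/44307 + 4*(-50)³ = -1/44307 + 4*(-125000) = -1/44307 - 500000 = -22153500001/44307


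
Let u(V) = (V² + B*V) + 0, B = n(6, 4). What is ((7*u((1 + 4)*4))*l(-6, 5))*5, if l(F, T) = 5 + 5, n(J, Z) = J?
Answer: 182000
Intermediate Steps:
B = 6
l(F, T) = 10
u(V) = V² + 6*V (u(V) = (V² + 6*V) + 0 = V² + 6*V)
((7*u((1 + 4)*4))*l(-6, 5))*5 = ((7*(((1 + 4)*4)*(6 + (1 + 4)*4)))*10)*5 = ((7*((5*4)*(6 + 5*4)))*10)*5 = ((7*(20*(6 + 20)))*10)*5 = ((7*(20*26))*10)*5 = ((7*520)*10)*5 = (3640*10)*5 = 36400*5 = 182000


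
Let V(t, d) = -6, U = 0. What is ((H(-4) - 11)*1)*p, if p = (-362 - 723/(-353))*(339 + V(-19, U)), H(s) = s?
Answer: 634679685/353 ≈ 1.7980e+6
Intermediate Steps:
p = -42311979/353 (p = (-362 - 723/(-353))*(339 - 6) = (-362 - 723*(-1/353))*333 = (-362 + 723/353)*333 = -127063/353*333 = -42311979/353 ≈ -1.1986e+5)
((H(-4) - 11)*1)*p = ((-4 - 11)*1)*(-42311979/353) = -15*1*(-42311979/353) = -15*(-42311979/353) = 634679685/353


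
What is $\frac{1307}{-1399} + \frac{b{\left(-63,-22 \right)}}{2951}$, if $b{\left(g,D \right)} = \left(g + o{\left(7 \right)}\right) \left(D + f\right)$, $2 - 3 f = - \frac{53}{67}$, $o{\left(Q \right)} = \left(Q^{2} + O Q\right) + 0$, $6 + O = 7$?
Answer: $- \frac{733775002}{829818249} \approx -0.88426$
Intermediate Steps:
$O = 1$ ($O = -6 + 7 = 1$)
$o{\left(Q \right)} = Q + Q^{2}$ ($o{\left(Q \right)} = \left(Q^{2} + 1 Q\right) + 0 = \left(Q^{2} + Q\right) + 0 = \left(Q + Q^{2}\right) + 0 = Q + Q^{2}$)
$f = \frac{187}{201}$ ($f = \frac{2}{3} - \frac{\left(-53\right) \frac{1}{67}}{3} = \frac{2}{3} - - \frac{53}{201} = \frac{2}{3} + \frac{53}{201} = \frac{187}{201} \approx 0.93035$)
$b{\left(g,D \right)} = \left(56 + g\right) \left(\frac{187}{201} + D\right)$ ($b{\left(g,D \right)} = \left(g + 7 \left(1 + 7\right)\right) \left(D + \frac{187}{201}\right) = \left(g + 7 \cdot 8\right) \left(\frac{187}{201} + D\right) = \left(g + 56\right) \left(\frac{187}{201} + D\right) = \left(56 + g\right) \left(\frac{187}{201} + D\right)$)
$\frac{1307}{-1399} + \frac{b{\left(-63,-22 \right)}}{2951} = \frac{1307}{-1399} + \frac{\frac{10472}{201} + 56 \left(-22\right) + \frac{187}{201} \left(-63\right) - -1386}{2951} = 1307 \left(- \frac{1}{1399}\right) + \left(\frac{10472}{201} - 1232 - \frac{3927}{67} + 1386\right) \frac{1}{2951} = - \frac{1307}{1399} + \frac{29645}{201} \cdot \frac{1}{2951} = - \frac{1307}{1399} + \frac{29645}{593151} = - \frac{733775002}{829818249}$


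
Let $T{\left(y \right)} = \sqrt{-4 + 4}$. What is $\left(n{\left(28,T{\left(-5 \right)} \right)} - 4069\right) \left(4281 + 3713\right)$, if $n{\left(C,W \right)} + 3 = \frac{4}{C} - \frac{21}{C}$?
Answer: $- \frac{65112843}{2} \approx -3.2556 \cdot 10^{7}$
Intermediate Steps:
$T{\left(y \right)} = 0$ ($T{\left(y \right)} = \sqrt{0} = 0$)
$n{\left(C,W \right)} = -3 - \frac{17}{C}$ ($n{\left(C,W \right)} = -3 + \left(\frac{4}{C} - \frac{21}{C}\right) = -3 - \frac{17}{C}$)
$\left(n{\left(28,T{\left(-5 \right)} \right)} - 4069\right) \left(4281 + 3713\right) = \left(\left(-3 - \frac{17}{28}\right) - 4069\right) \left(4281 + 3713\right) = \left(\left(-3 - \frac{17}{28}\right) - 4069\right) 7994 = \left(- \frac{101}{28} - 4069\right) 7994 = \left(- \frac{114033}{28}\right) 7994 = - \frac{65112843}{2}$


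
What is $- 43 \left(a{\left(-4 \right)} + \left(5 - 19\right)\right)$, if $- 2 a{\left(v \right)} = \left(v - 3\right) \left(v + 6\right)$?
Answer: $301$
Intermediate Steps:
$a{\left(v \right)} = - \frac{\left(-3 + v\right) \left(6 + v\right)}{2}$ ($a{\left(v \right)} = - \frac{\left(v - 3\right) \left(v + 6\right)}{2} = - \frac{\left(-3 + v\right) \left(6 + v\right)}{2}$)
$- 43 \left(a{\left(-4 \right)} + \left(5 - 19\right)\right) = - 43 \left(\left(9 - -6 - \frac{\left(-4\right)^{2}}{2}\right) + \left(5 - 19\right)\right) = - 43 \left(\left(9 + 6 - 8\right) + \left(5 - 19\right)\right) = - 43 \left(\left(9 + 6 - 8\right) - 14\right) = - 43 \left(7 - 14\right) = \left(-43\right) \left(-7\right) = 301$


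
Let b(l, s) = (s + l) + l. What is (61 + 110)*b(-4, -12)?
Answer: -3420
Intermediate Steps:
b(l, s) = s + 2*l (b(l, s) = (l + s) + l = s + 2*l)
(61 + 110)*b(-4, -12) = (61 + 110)*(-12 + 2*(-4)) = 171*(-12 - 8) = 171*(-20) = -3420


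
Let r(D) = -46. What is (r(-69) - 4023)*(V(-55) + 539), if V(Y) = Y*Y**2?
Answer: 674786684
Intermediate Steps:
V(Y) = Y**3
(r(-69) - 4023)*(V(-55) + 539) = (-46 - 4023)*((-55)**3 + 539) = -4069*(-166375 + 539) = -4069*(-165836) = 674786684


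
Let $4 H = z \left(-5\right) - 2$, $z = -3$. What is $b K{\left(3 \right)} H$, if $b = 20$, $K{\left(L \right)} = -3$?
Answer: $-195$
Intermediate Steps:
$H = \frac{13}{4}$ ($H = \frac{\left(-3\right) \left(-5\right) - 2}{4} = \frac{15 - 2}{4} = \frac{1}{4} \cdot 13 = \frac{13}{4} \approx 3.25$)
$b K{\left(3 \right)} H = 20 \left(-3\right) \frac{13}{4} = \left(-60\right) \frac{13}{4} = -195$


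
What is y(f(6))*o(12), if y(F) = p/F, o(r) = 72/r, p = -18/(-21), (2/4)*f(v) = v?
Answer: 3/7 ≈ 0.42857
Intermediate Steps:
f(v) = 2*v
p = 6/7 (p = -18*(-1/21) = 6/7 ≈ 0.85714)
y(F) = 6/(7*F)
y(f(6))*o(12) = (6/(7*((2*6))))*(72/12) = ((6/7)/12)*(72*(1/12)) = ((6/7)*(1/12))*6 = (1/14)*6 = 3/7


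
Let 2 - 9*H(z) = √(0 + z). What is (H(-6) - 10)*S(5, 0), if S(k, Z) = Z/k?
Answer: 0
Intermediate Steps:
H(z) = 2/9 - √z/9 (H(z) = 2/9 - √(0 + z)/9 = 2/9 - √z/9)
(H(-6) - 10)*S(5, 0) = ((2/9 - I*√6/9) - 10)*(0/5) = ((2/9 - I*√6/9) - 10)*(0*(⅕)) = ((2/9 - I*√6/9) - 10)*0 = (-88/9 - I*√6/9)*0 = 0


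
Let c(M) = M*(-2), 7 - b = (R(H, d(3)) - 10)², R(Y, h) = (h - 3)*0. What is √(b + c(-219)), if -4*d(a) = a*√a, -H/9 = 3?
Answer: √345 ≈ 18.574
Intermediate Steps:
H = -27 (H = -9*3 = -27)
d(a) = -a^(3/2)/4 (d(a) = -a*√a/4 = -a^(3/2)/4)
R(Y, h) = 0 (R(Y, h) = (-3 + h)*0 = 0)
b = -93 (b = 7 - (0 - 10)² = 7 - 1*(-10)² = 7 - 1*100 = 7 - 100 = -93)
c(M) = -2*M
√(b + c(-219)) = √(-93 - 2*(-219)) = √(-93 + 438) = √345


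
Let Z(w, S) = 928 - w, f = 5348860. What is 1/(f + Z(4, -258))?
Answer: 1/5349784 ≈ 1.8692e-7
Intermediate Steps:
1/(f + Z(4, -258)) = 1/(5348860 + (928 - 1*4)) = 1/(5348860 + (928 - 4)) = 1/(5348860 + 924) = 1/5349784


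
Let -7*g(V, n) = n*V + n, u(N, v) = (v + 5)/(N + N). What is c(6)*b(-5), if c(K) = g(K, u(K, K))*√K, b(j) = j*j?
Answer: -275*√6/12 ≈ -56.134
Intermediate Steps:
u(N, v) = (5 + v)/(2*N) (u(N, v) = (5 + v)/((2*N)) = (5 + v)*(1/(2*N)) = (5 + v)/(2*N))
g(V, n) = -n/7 - V*n/7 (g(V, n) = -(n*V + n)/7 = -(V*n + n)/7 = -(n + V*n)/7 = -n/7 - V*n/7)
b(j) = j²
c(K) = -(1 + K)*(5 + K)/(14*√K) (c(K) = (-(5 + K)/(2*K)*(1 + K)/7)*√K = (-(1 + K)*(5 + K)/(14*K))*√K = -(1 + K)*(5 + K)/(14*√K))
c(6)*b(-5) = -(1 + 6)*(5 + 6)/(14*√6)*(-5)² = -1/14*√6/6*7*11*25 = -11*√6/12*25 = -275*√6/12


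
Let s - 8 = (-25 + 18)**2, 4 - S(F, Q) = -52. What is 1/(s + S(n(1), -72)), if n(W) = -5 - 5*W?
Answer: 1/113 ≈ 0.0088496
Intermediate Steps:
S(F, Q) = 56 (S(F, Q) = 4 - 1*(-52) = 4 + 52 = 56)
s = 57 (s = 8 + (-25 + 18)**2 = 8 + (-7)**2 = 8 + 49 = 57)
1/(s + S(n(1), -72)) = 1/(57 + 56) = 1/113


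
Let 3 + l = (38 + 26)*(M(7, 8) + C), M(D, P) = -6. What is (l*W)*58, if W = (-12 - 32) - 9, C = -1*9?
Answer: 2960262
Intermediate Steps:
C = -9
W = -53 (W = -44 - 9 = -53)
l = -963 (l = -3 + (38 + 26)*(-6 - 9) = -3 + 64*(-15) = -3 - 960 = -963)
(l*W)*58 = -963*(-53)*58 = 51039*58 = 2960262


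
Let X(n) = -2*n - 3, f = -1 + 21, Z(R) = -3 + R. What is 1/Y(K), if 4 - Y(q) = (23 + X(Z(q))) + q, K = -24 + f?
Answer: -1/26 ≈ -0.038462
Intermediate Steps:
f = 20
X(n) = -3 - 2*n
K = -4 (K = -24 + 20 = -4)
Y(q) = -22 + q (Y(q) = 4 - ((23 + (-3 - 2*(-3 + q))) + q) = 4 - ((23 + (-3 + (6 - 2*q))) + q) = 4 - ((23 + (3 - 2*q)) + q) = 4 - ((26 - 2*q) + q) = 4 - (26 - q) = 4 + (-26 + q) = -22 + q)
1/Y(K) = 1/(-22 - 4) = 1/(-26) = -1/26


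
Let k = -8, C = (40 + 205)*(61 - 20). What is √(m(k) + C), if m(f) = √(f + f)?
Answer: √(10045 + 4*I) ≈ 100.22 + 0.02*I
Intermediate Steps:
C = 10045 (C = 245*41 = 10045)
m(f) = √2*√f (m(f) = √(2*f) = √2*√f)
√(m(k) + C) = √(√2*√(-8) + 10045) = √(√2*(2*I*√2) + 10045) = √(4*I + 10045) = √(10045 + 4*I)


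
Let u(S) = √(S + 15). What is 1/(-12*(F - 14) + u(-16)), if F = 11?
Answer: 36/1297 - I/1297 ≈ 0.027756 - 0.00077101*I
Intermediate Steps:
u(S) = √(15 + S)
1/(-12*(F - 14) + u(-16)) = 1/(-12*(11 - 14) + √(15 - 16)) = 1/(-12*(-3) + √(-1)) = 1/(36 + I) = (36 - I)/1297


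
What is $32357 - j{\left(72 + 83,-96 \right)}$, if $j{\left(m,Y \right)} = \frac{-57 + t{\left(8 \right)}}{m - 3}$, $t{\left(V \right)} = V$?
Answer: $\frac{4918313}{152} \approx 32357.0$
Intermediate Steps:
$j{\left(m,Y \right)} = - \frac{49}{-3 + m}$ ($j{\left(m,Y \right)} = \frac{-57 + 8}{m - 3} = - \frac{49}{-3 + m}$)
$32357 - j{\left(72 + 83,-96 \right)} = 32357 - - \frac{49}{-3 + \left(72 + 83\right)} = 32357 - - \frac{49}{-3 + 155} = 32357 - - \frac{49}{152} = 32357 + \frac{49}{152} = \frac{4918313}{152}$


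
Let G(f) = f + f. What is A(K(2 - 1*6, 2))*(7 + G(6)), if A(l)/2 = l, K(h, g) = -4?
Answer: -152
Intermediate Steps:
A(l) = 2*l
G(f) = 2*f
A(K(2 - 1*6, 2))*(7 + G(6)) = (2*(-4))*(7 + 2*6) = -8*(7 + 12) = -8*19 = -152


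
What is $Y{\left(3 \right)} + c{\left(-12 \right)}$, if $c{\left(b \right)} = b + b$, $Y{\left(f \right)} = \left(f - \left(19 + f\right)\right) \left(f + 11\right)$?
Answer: $-290$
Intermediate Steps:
$Y{\left(f \right)} = -209 - 19 f$ ($Y{\left(f \right)} = - 19 \left(11 + f\right) = -209 - 19 f$)
$c{\left(b \right)} = 2 b$
$Y{\left(3 \right)} + c{\left(-12 \right)} = \left(-209 - 57\right) + 2 \left(-12\right) = \left(-209 - 57\right) - 24 = -266 - 24 = -290$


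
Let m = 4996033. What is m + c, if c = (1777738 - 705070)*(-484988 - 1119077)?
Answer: -1720624199387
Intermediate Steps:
c = -1720629195420 (c = 1072668*(-1604065) = -1720629195420)
m + c = 4996033 - 1720629195420 = -1720624199387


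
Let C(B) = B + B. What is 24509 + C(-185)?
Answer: 24139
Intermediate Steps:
C(B) = 2*B
24509 + C(-185) = 24509 + 2*(-185) = 24509 - 370 = 24139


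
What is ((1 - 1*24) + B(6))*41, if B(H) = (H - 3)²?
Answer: -574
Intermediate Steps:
B(H) = (-3 + H)²
((1 - 1*24) + B(6))*41 = ((1 - 1*24) + (-3 + 6)²)*41 = ((1 - 24) + 3²)*41 = (-23 + 9)*41 = -14*41 = -574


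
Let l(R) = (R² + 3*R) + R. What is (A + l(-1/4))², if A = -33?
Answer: 294849/256 ≈ 1151.8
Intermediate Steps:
l(R) = R² + 4*R
(A + l(-1/4))² = (-33 + (-1/4)*(4 - 1/4))² = (-33 + (-1*¼)*(4 - 1*¼))² = (-33 - (4 - ¼)/4)² = (-33 - ¼*15/4)² = (-33 - 15/16)² = (-543/16)² = 294849/256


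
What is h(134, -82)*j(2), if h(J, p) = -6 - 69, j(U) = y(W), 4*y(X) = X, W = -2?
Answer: 75/2 ≈ 37.500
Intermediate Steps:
y(X) = X/4
j(U) = -1/2 (j(U) = (1/4)*(-2) = -1/2)
h(J, p) = -75
h(134, -82)*j(2) = -75*(-1/2) = 75/2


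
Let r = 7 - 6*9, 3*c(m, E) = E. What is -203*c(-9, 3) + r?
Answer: -250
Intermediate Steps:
c(m, E) = E/3
r = -47 (r = 7 - 54 = -47)
-203*c(-9, 3) + r = -203*3/3 - 47 = -203*1 - 47 = -203 - 47 = -250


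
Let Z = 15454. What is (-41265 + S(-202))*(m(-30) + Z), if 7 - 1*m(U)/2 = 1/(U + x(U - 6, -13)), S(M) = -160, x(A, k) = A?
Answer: -21145184125/33 ≈ -6.4076e+8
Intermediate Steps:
m(U) = 14 - 2/(-6 + 2*U) (m(U) = 14 - 2/(U + (U - 6)) = 14 - 2/(U + (-6 + U)) = 14 - 2/(-6 + 2*U))
(-41265 + S(-202))*(m(-30) + Z) = (-41265 - 160)*((-43 + 14*(-30))/(-3 - 30) + 15454) = -41425*((-43 - 420)/(-33) + 15454) = -41425*(-1/33*(-463) + 15454) = -41425*(463/33 + 15454) = -41425*510445/33 = -21145184125/33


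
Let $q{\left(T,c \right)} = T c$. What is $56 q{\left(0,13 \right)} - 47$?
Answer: $-47$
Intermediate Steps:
$56 q{\left(0,13 \right)} - 47 = 56 \cdot 0 \cdot 13 - 47 = 56 \cdot 0 - 47 = 0 - 47 = -47$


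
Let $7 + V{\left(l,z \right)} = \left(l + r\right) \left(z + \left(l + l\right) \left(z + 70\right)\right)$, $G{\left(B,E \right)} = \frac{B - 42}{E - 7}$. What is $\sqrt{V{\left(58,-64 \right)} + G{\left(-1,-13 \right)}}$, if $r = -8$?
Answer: $\frac{\sqrt{3159515}}{10} \approx 177.75$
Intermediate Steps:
$G{\left(B,E \right)} = \frac{-42 + B}{-7 + E}$
$V{\left(l,z \right)} = -7 + \left(-8 + l\right) \left(z + 2 l \left(70 + z\right)\right)$ ($V{\left(l,z \right)} = -7 + \left(l - 8\right) \left(z + \left(l + l\right) \left(z + 70\right)\right) = -7 + \left(-8 + l\right) \left(z + 2 l \left(70 + z\right)\right)$)
$\sqrt{V{\left(58,-64 \right)} + G{\left(-1,-13 \right)}} = \sqrt{\left(-7 - 64960 - -512 + 140 \cdot 58^{2} - 870 \left(-64\right) + 2 \left(-64\right) 58^{2}\right) + \frac{-42 - 1}{-7 - 13}} = \sqrt{\left(-7 - 64960 + 512 + 140 \cdot 3364 + 55680 + 2 \left(-64\right) 3364\right) + \frac{1}{-20} \left(-43\right)} = \sqrt{\left(-7 - 64960 + 512 + 470960 + 55680 - 430592\right) - - \frac{43}{20}} = \sqrt{31593 + \frac{43}{20}} = \sqrt{\frac{631903}{20}} = \frac{\sqrt{3159515}}{10}$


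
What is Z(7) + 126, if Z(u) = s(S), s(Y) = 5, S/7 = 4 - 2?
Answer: 131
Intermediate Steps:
S = 14 (S = 7*(4 - 2) = 7*2 = 14)
Z(u) = 5
Z(7) + 126 = 5 + 126 = 131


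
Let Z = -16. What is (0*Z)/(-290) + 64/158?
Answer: 32/79 ≈ 0.40506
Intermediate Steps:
(0*Z)/(-290) + 64/158 = (0*(-16))/(-290) + 64/158 = 0*(-1/290) + 64*(1/158) = 0 + 32/79 = 32/79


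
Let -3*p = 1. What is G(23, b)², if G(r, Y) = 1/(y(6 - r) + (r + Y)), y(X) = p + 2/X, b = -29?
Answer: 2601/108241 ≈ 0.024030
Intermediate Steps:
p = -⅓ (p = -⅓*1 = -⅓ ≈ -0.33333)
y(X) = -⅓ + 2/X
G(r, Y) = 1/(Y + r + r/(3*(6 - r))) (G(r, Y) = 1/((6 - (6 - r))/(3*(6 - r)) + (r + Y)) = 1/((6 + (-6 + r))/(3*(6 - r)) + (Y + r)) = 1/(r/(3*(6 - r)) + (Y + r)) = 1/(Y + r + r/(3*(6 - r))))
G(23, b)² = (3*(-6 + 23)/(-6 + (-6 + 23)*(-1 + 3*(-29) + 3*23)))² = (3*17/(-6 + 17*(-1 - 87 + 69)))² = (3*17/(-6 + 17*(-19)))² = (3*17/(-6 - 323))² = (3*17/(-329))² = (3*(-1/329)*17)² = (-51/329)² = 2601/108241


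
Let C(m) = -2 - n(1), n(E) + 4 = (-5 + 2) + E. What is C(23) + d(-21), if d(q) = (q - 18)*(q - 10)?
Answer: 1213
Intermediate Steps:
n(E) = -7 + E (n(E) = -4 + ((-5 + 2) + E) = -4 + (-3 + E) = -7 + E)
C(m) = 4 (C(m) = -2 - (-7 + 1) = -2 - 1*(-6) = -2 + 6 = 4)
d(q) = (-18 + q)*(-10 + q)
C(23) + d(-21) = 4 + (180 + (-21)² - 28*(-21)) = 4 + (180 + 441 + 588) = 4 + 1209 = 1213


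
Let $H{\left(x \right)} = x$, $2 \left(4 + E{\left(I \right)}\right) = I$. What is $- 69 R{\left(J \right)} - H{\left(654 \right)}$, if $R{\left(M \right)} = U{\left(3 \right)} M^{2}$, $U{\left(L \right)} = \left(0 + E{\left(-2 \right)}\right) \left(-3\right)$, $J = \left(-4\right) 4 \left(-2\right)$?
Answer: $-1060494$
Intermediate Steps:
$E{\left(I \right)} = -4 + \frac{I}{2}$
$J = 32$ ($J = \left(-16\right) \left(-2\right) = 32$)
$U{\left(L \right)} = 15$ ($U{\left(L \right)} = \left(0 + \left(-4 + \frac{1}{2} \left(-2\right)\right)\right) \left(-3\right) = \left(0 - 5\right) \left(-3\right) = \left(-5\right) \left(-3\right) = 15$)
$R{\left(M \right)} = 15 M^{2}$
$- 69 R{\left(J \right)} - H{\left(654 \right)} = - 69 \cdot 15 \cdot 32^{2} - 654 = - 69 \cdot 15 \cdot 1024 - 654 = \left(-69\right) 15360 - 654 = -1059840 - 654 = -1060494$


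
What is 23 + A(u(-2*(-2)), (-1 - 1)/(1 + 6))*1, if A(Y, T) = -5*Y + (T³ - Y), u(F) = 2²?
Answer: -351/343 ≈ -1.0233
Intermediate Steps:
u(F) = 4
A(Y, T) = T³ - 6*Y
23 + A(u(-2*(-2)), (-1 - 1)/(1 + 6))*1 = 23 + (((-1 - 1)/(1 + 6))³ - 6*4)*1 = 23 + ((-2/7)³ - 24)*1 = 23 + (-8/343 - 24)*1 = 23 - 8240/343*1 = 23 - 8240/343 = -351/343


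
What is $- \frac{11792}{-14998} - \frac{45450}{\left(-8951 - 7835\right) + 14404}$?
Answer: $\frac{59145637}{2977103} \approx 19.867$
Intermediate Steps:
$- \frac{11792}{-14998} - \frac{45450}{\left(-8951 - 7835\right) + 14404} = \left(-11792\right) \left(- \frac{1}{14998}\right) - \frac{45450}{-16786 + 14404} = \frac{5896}{7499} - \frac{45450}{-2382} = \frac{5896}{7499} - - \frac{7575}{397} = \frac{5896}{7499} + \frac{7575}{397} = \frac{59145637}{2977103}$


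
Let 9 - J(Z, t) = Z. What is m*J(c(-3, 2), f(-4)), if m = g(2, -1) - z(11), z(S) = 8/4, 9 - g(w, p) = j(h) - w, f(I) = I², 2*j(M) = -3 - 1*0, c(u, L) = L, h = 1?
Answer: 147/2 ≈ 73.500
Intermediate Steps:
j(M) = -3/2 (j(M) = (-3 - 1*0)/2 = (-3 + 0)/2 = (½)*(-3) = -3/2)
J(Z, t) = 9 - Z
g(w, p) = 21/2 + w (g(w, p) = 9 - (-3/2 - w) = 9 + (3/2 + w) = 21/2 + w)
z(S) = 2 (z(S) = 8*(¼) = 2)
m = 21/2 (m = (21/2 + 2) - 1*2 = 25/2 - 2 = 21/2 ≈ 10.500)
m*J(c(-3, 2), f(-4)) = 21*(9 - 1*2)/2 = 21*(9 - 2)/2 = (21/2)*7 = 147/2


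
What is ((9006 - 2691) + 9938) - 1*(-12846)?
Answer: 29099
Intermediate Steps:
((9006 - 2691) + 9938) - 1*(-12846) = (6315 + 9938) + 12846 = 16253 + 12846 = 29099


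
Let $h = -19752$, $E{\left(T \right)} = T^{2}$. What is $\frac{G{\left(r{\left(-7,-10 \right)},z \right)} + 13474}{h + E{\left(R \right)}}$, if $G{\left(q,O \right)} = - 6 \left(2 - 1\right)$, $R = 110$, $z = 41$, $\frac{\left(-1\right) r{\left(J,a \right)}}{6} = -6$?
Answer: $- \frac{3367}{1913} \approx -1.7601$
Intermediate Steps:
$r{\left(J,a \right)} = 36$ ($r{\left(J,a \right)} = \left(-6\right) \left(-6\right) = 36$)
$G{\left(q,O \right)} = -6$ ($G{\left(q,O \right)} = \left(-6\right) 1 = -6$)
$\frac{G{\left(r{\left(-7,-10 \right)},z \right)} + 13474}{h + E{\left(R \right)}} = \frac{-6 + 13474}{-19752 + 110^{2}} = \frac{13468}{-19752 + 12100} = \frac{13468}{-7652} = 13468 \left(- \frac{1}{7652}\right) = - \frac{3367}{1913}$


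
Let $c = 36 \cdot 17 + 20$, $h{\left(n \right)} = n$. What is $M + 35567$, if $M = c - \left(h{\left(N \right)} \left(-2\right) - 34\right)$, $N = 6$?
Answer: $36245$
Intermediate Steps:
$c = 632$ ($c = 612 + 20 = 632$)
$M = 678$ ($M = 632 - \left(6 \left(-2\right) - 34\right) = 632 - \left(-12 - 34\right) = 632 - -46 = 632 + 46 = 678$)
$M + 35567 = 678 + 35567 = 36245$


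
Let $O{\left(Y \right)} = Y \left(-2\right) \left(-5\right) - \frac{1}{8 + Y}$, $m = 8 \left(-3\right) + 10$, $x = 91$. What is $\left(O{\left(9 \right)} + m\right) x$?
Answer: $\frac{117481}{17} \approx 6910.6$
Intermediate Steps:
$m = -14$ ($m = -24 + 10 = -14$)
$O{\left(Y \right)} = - \frac{1}{8 + Y} + 10 Y$ ($O{\left(Y \right)} = - 2 Y \left(-5\right) - \frac{1}{8 + Y} = 10 Y - \frac{1}{8 + Y} = - \frac{1}{8 + Y} + 10 Y$)
$\left(O{\left(9 \right)} + m\right) x = \left(\frac{-1 + 10 \cdot 9^{2} + 80 \cdot 9}{8 + 9} - 14\right) 91 = \left(\frac{-1 + 10 \cdot 81 + 720}{17} - 14\right) 91 = \left(\frac{-1 + 810 + 720}{17} - 14\right) 91 = \left(\frac{1}{17} \cdot 1529 - 14\right) 91 = \left(\frac{1529}{17} - 14\right) 91 = \frac{1291}{17} \cdot 91 = \frac{117481}{17}$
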